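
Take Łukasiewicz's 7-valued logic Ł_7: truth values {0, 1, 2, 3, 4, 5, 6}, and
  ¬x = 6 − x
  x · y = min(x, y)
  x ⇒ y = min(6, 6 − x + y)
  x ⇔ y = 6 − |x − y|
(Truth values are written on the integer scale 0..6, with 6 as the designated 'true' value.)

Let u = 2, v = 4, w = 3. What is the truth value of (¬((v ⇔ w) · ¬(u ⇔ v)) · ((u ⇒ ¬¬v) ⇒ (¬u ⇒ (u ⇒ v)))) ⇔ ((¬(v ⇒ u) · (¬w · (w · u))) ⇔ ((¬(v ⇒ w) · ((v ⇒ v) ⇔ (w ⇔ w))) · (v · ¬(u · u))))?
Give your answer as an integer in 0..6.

v ⇔ w = 4 ⇔ 3 = 5
u ⇔ v = 2 ⇔ 4 = 4
¬(u ⇔ v) = ¬4 = 2
(v ⇔ w) · ¬(u ⇔ v) = 5 · 2 = 2
¬((v ⇔ w) · ¬(u ⇔ v)) = ¬2 = 4
¬v = ¬4 = 2
¬¬v = ¬2 = 4
u ⇒ ¬¬v = 2 ⇒ 4 = 6
¬u = ¬2 = 4
u ⇒ v = 2 ⇒ 4 = 6
¬u ⇒ (u ⇒ v) = 4 ⇒ 6 = 6
(u ⇒ ¬¬v) ⇒ (¬u ⇒ (u ⇒ v)) = 6 ⇒ 6 = 6
¬((v ⇔ w) · ¬(u ⇔ v)) · ((u ⇒ ¬¬v) ⇒ (¬u ⇒ (u ⇒ v))) = 4 · 6 = 4
v ⇒ u = 4 ⇒ 2 = 4
¬(v ⇒ u) = ¬4 = 2
¬w = ¬3 = 3
w · u = 3 · 2 = 2
¬w · (w · u) = 3 · 2 = 2
¬(v ⇒ u) · (¬w · (w · u)) = 2 · 2 = 2
v ⇒ w = 4 ⇒ 3 = 5
¬(v ⇒ w) = ¬5 = 1
v ⇒ v = 4 ⇒ 4 = 6
w ⇔ w = 3 ⇔ 3 = 6
(v ⇒ v) ⇔ (w ⇔ w) = 6 ⇔ 6 = 6
¬(v ⇒ w) · ((v ⇒ v) ⇔ (w ⇔ w)) = 1 · 6 = 1
u · u = 2 · 2 = 2
¬(u · u) = ¬2 = 4
v · ¬(u · u) = 4 · 4 = 4
(¬(v ⇒ w) · ((v ⇒ v) ⇔ (w ⇔ w))) · (v · ¬(u · u)) = 1 · 4 = 1
(¬(v ⇒ u) · (¬w · (w · u))) ⇔ ((¬(v ⇒ w) · ((v ⇒ v) ⇔ (w ⇔ w))) · (v · ¬(u · u))) = 2 ⇔ 1 = 5
(¬((v ⇔ w) · ¬(u ⇔ v)) · ((u ⇒ ¬¬v) ⇒ (¬u ⇒ (u ⇒ v)))) ⇔ ((¬(v ⇒ u) · (¬w · (w · u))) ⇔ ((¬(v ⇒ w) · ((v ⇒ v) ⇔ (w ⇔ w))) · (v · ¬(u · u)))) = 4 ⇔ 5 = 5

5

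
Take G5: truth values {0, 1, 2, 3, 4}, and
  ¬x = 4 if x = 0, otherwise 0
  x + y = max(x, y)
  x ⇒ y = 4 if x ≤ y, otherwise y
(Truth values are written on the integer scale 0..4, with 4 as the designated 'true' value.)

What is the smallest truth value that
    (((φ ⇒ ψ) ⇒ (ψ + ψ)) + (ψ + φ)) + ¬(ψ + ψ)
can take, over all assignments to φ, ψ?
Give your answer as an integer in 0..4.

1

Take φ = 0, ψ = 1:
φ ⇒ ψ = 0 ⇒ 1 = 4
ψ + ψ = 1 + 1 = 1
(φ ⇒ ψ) ⇒ (ψ + ψ) = 4 ⇒ 1 = 1
ψ + φ = 1 + 0 = 1
((φ ⇒ ψ) ⇒ (ψ + ψ)) + (ψ + φ) = 1 + 1 = 1
ψ + ψ = 1 + 1 = 1
¬(ψ + ψ) = ¬1 = 0
(((φ ⇒ ψ) ⇒ (ψ + ψ)) + (ψ + φ)) + ¬(ψ + ψ) = 1 + 0 = 1
No assignment yields a value below 1, so this is the minimum.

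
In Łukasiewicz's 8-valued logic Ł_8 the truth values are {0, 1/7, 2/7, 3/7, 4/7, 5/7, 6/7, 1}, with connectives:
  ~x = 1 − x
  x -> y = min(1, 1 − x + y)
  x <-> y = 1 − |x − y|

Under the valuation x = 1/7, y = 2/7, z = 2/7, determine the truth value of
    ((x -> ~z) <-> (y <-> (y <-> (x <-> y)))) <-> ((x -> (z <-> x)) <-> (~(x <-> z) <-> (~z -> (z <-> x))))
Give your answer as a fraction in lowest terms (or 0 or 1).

2/7

~z = ~2/7 = 5/7
x -> ~z = 1/7 -> 5/7 = 1
x <-> y = 1/7 <-> 2/7 = 6/7
y <-> (x <-> y) = 2/7 <-> 6/7 = 3/7
y <-> (y <-> (x <-> y)) = 2/7 <-> 3/7 = 6/7
(x -> ~z) <-> (y <-> (y <-> (x <-> y))) = 1 <-> 6/7 = 6/7
z <-> x = 2/7 <-> 1/7 = 6/7
x -> (z <-> x) = 1/7 -> 6/7 = 1
x <-> z = 1/7 <-> 2/7 = 6/7
~(x <-> z) = ~6/7 = 1/7
~z = ~2/7 = 5/7
z <-> x = 2/7 <-> 1/7 = 6/7
~z -> (z <-> x) = 5/7 -> 6/7 = 1
~(x <-> z) <-> (~z -> (z <-> x)) = 1/7 <-> 1 = 1/7
(x -> (z <-> x)) <-> (~(x <-> z) <-> (~z -> (z <-> x))) = 1 <-> 1/7 = 1/7
((x -> ~z) <-> (y <-> (y <-> (x <-> y)))) <-> ((x -> (z <-> x)) <-> (~(x <-> z) <-> (~z -> (z <-> x)))) = 6/7 <-> 1/7 = 2/7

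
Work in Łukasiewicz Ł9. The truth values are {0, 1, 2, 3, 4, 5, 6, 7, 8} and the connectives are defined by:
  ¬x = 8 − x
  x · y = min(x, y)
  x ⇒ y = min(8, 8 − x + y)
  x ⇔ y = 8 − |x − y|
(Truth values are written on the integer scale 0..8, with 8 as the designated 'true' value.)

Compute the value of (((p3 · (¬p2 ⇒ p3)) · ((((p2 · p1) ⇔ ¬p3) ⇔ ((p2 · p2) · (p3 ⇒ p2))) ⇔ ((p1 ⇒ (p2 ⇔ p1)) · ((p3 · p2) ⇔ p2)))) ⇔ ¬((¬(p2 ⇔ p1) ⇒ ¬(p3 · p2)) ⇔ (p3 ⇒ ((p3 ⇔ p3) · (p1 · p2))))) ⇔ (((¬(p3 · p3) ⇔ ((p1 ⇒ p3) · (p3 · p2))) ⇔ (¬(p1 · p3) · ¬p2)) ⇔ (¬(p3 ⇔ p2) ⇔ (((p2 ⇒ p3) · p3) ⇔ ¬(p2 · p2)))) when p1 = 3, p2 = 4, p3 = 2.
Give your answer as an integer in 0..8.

6

¬p2 = ¬4 = 4
¬p2 ⇒ p3 = 4 ⇒ 2 = 6
p3 · (¬p2 ⇒ p3) = 2 · 6 = 2
p2 · p1 = 4 · 3 = 3
¬p3 = ¬2 = 6
(p2 · p1) ⇔ ¬p3 = 3 ⇔ 6 = 5
p2 · p2 = 4 · 4 = 4
p3 ⇒ p2 = 2 ⇒ 4 = 8
(p2 · p2) · (p3 ⇒ p2) = 4 · 8 = 4
((p2 · p1) ⇔ ¬p3) ⇔ ((p2 · p2) · (p3 ⇒ p2)) = 5 ⇔ 4 = 7
p2 ⇔ p1 = 4 ⇔ 3 = 7
p1 ⇒ (p2 ⇔ p1) = 3 ⇒ 7 = 8
p3 · p2 = 2 · 4 = 2
(p3 · p2) ⇔ p2 = 2 ⇔ 4 = 6
(p1 ⇒ (p2 ⇔ p1)) · ((p3 · p2) ⇔ p2) = 8 · 6 = 6
(((p2 · p1) ⇔ ¬p3) ⇔ ((p2 · p2) · (p3 ⇒ p2))) ⇔ ((p1 ⇒ (p2 ⇔ p1)) · ((p3 · p2) ⇔ p2)) = 7 ⇔ 6 = 7
(p3 · (¬p2 ⇒ p3)) · ((((p2 · p1) ⇔ ¬p3) ⇔ ((p2 · p2) · (p3 ⇒ p2))) ⇔ ((p1 ⇒ (p2 ⇔ p1)) · ((p3 · p2) ⇔ p2))) = 2 · 7 = 2
p2 ⇔ p1 = 4 ⇔ 3 = 7
¬(p2 ⇔ p1) = ¬7 = 1
p3 · p2 = 2 · 4 = 2
¬(p3 · p2) = ¬2 = 6
¬(p2 ⇔ p1) ⇒ ¬(p3 · p2) = 1 ⇒ 6 = 8
p3 ⇔ p3 = 2 ⇔ 2 = 8
p1 · p2 = 3 · 4 = 3
(p3 ⇔ p3) · (p1 · p2) = 8 · 3 = 3
p3 ⇒ ((p3 ⇔ p3) · (p1 · p2)) = 2 ⇒ 3 = 8
(¬(p2 ⇔ p1) ⇒ ¬(p3 · p2)) ⇔ (p3 ⇒ ((p3 ⇔ p3) · (p1 · p2))) = 8 ⇔ 8 = 8
¬((¬(p2 ⇔ p1) ⇒ ¬(p3 · p2)) ⇔ (p3 ⇒ ((p3 ⇔ p3) · (p1 · p2)))) = ¬8 = 0
((p3 · (¬p2 ⇒ p3)) · ((((p2 · p1) ⇔ ¬p3) ⇔ ((p2 · p2) · (p3 ⇒ p2))) ⇔ ((p1 ⇒ (p2 ⇔ p1)) · ((p3 · p2) ⇔ p2)))) ⇔ ¬((¬(p2 ⇔ p1) ⇒ ¬(p3 · p2)) ⇔ (p3 ⇒ ((p3 ⇔ p3) · (p1 · p2)))) = 2 ⇔ 0 = 6
p3 · p3 = 2 · 2 = 2
¬(p3 · p3) = ¬2 = 6
p1 ⇒ p3 = 3 ⇒ 2 = 7
p3 · p2 = 2 · 4 = 2
(p1 ⇒ p3) · (p3 · p2) = 7 · 2 = 2
¬(p3 · p3) ⇔ ((p1 ⇒ p3) · (p3 · p2)) = 6 ⇔ 2 = 4
p1 · p3 = 3 · 2 = 2
¬(p1 · p3) = ¬2 = 6
¬p2 = ¬4 = 4
¬(p1 · p3) · ¬p2 = 6 · 4 = 4
(¬(p3 · p3) ⇔ ((p1 ⇒ p3) · (p3 · p2))) ⇔ (¬(p1 · p3) · ¬p2) = 4 ⇔ 4 = 8
p3 ⇔ p2 = 2 ⇔ 4 = 6
¬(p3 ⇔ p2) = ¬6 = 2
p2 ⇒ p3 = 4 ⇒ 2 = 6
(p2 ⇒ p3) · p3 = 6 · 2 = 2
p2 · p2 = 4 · 4 = 4
¬(p2 · p2) = ¬4 = 4
((p2 ⇒ p3) · p3) ⇔ ¬(p2 · p2) = 2 ⇔ 4 = 6
¬(p3 ⇔ p2) ⇔ (((p2 ⇒ p3) · p3) ⇔ ¬(p2 · p2)) = 2 ⇔ 6 = 4
((¬(p3 · p3) ⇔ ((p1 ⇒ p3) · (p3 · p2))) ⇔ (¬(p1 · p3) · ¬p2)) ⇔ (¬(p3 ⇔ p2) ⇔ (((p2 ⇒ p3) · p3) ⇔ ¬(p2 · p2))) = 8 ⇔ 4 = 4
(((p3 · (¬p2 ⇒ p3)) · ((((p2 · p1) ⇔ ¬p3) ⇔ ((p2 · p2) · (p3 ⇒ p2))) ⇔ ((p1 ⇒ (p2 ⇔ p1)) · ((p3 · p2) ⇔ p2)))) ⇔ ¬((¬(p2 ⇔ p1) ⇒ ¬(p3 · p2)) ⇔ (p3 ⇒ ((p3 ⇔ p3) · (p1 · p2))))) ⇔ (((¬(p3 · p3) ⇔ ((p1 ⇒ p3) · (p3 · p2))) ⇔ (¬(p1 · p3) · ¬p2)) ⇔ (¬(p3 ⇔ p2) ⇔ (((p2 ⇒ p3) · p3) ⇔ ¬(p2 · p2)))) = 6 ⇔ 4 = 6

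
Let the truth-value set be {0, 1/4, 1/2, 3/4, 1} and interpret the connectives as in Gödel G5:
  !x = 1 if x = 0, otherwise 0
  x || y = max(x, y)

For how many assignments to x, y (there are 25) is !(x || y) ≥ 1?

1

value 1: 1 assignment (counts)
value 0: 24 assignments
So 1 of the 25 assignments meets the threshold.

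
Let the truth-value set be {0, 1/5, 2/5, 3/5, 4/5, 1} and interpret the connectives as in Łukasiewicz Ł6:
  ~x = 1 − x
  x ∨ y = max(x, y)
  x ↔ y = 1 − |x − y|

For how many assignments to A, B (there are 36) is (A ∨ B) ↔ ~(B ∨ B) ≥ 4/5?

14

value 1: 3 assignments (counts)
value 4/5: 11 assignments (counts)
value 3/5: 4 assignments
value 2/5: 9 assignments
value 1/5: 2 assignments
value 0: 7 assignments
So 14 of the 36 assignments meet the threshold.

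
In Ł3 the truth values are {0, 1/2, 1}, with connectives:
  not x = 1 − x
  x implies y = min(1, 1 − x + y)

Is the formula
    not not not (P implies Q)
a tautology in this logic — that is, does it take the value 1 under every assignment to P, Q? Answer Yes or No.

No

Counterexample: take P = 0, Q = 0.
P implies Q = 0 implies 0 = 1
not (P implies Q) = not 1 = 0
not not (P implies Q) = not 0 = 1
not not not (P implies Q) = not 1 = 0
This gives 0 ≠ 1.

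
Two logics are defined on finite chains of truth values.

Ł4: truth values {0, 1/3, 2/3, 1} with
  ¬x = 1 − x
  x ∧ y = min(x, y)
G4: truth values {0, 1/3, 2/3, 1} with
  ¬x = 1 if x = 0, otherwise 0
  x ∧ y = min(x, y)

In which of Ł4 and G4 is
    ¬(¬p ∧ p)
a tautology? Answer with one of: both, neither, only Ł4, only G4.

In Ł4: at p = 1/3 the value is 2/3 — not a tautology.
In G4: every assignment gives 1 — tautology.

only G4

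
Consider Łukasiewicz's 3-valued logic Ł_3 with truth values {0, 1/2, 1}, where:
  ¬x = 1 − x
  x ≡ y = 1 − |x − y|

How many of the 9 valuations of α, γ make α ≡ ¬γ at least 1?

3

α = 0, γ = 0 ↦ 0  <
α = 0, γ = 1/2 ↦ 1/2  <
α = 0, γ = 1 ↦ 1  ≥
α = 1/2, γ = 0 ↦ 1/2  <
α = 1/2, γ = 1/2 ↦ 1  ≥
α = 1/2, γ = 1 ↦ 1/2  <
α = 1, γ = 0 ↦ 1  ≥
α = 1, γ = 1/2 ↦ 1/2  <
α = 1, γ = 1 ↦ 0  <
So 3 of the 9 assignments meet the threshold.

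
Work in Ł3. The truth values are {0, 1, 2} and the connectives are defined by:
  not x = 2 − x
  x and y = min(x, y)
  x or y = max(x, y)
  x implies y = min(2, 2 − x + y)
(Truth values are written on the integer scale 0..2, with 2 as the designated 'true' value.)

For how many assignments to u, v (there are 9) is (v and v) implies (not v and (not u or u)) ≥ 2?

6

u = 0, v = 0 ↦ 2  ≥
u = 0, v = 1 ↦ 2  ≥
u = 0, v = 2 ↦ 0  <
u = 1, v = 0 ↦ 2  ≥
u = 1, v = 1 ↦ 2  ≥
u = 1, v = 2 ↦ 0  <
u = 2, v = 0 ↦ 2  ≥
u = 2, v = 1 ↦ 2  ≥
u = 2, v = 2 ↦ 0  <
So 6 of the 9 assignments meet the threshold.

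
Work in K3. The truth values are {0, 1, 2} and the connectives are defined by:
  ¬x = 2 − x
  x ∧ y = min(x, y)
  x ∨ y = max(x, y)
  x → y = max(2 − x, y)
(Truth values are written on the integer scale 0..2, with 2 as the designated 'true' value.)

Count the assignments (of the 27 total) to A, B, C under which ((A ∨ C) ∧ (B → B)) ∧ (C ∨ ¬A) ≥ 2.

value 2: 6 assignments (counts)
value 1: 15 assignments
value 0: 6 assignments
So 6 of the 27 assignments meet the threshold.

6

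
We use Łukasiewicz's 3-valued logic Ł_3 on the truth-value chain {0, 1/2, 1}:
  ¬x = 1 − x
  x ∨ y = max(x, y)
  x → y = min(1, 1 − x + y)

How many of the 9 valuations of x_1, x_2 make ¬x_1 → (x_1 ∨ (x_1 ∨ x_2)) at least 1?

7

x_1 = 0, x_2 = 0 ↦ 0  <
x_1 = 0, x_2 = 1/2 ↦ 1/2  <
x_1 = 0, x_2 = 1 ↦ 1  ≥
x_1 = 1/2, x_2 = 0 ↦ 1  ≥
x_1 = 1/2, x_2 = 1/2 ↦ 1  ≥
x_1 = 1/2, x_2 = 1 ↦ 1  ≥
x_1 = 1, x_2 = 0 ↦ 1  ≥
x_1 = 1, x_2 = 1/2 ↦ 1  ≥
x_1 = 1, x_2 = 1 ↦ 1  ≥
So 7 of the 9 assignments meet the threshold.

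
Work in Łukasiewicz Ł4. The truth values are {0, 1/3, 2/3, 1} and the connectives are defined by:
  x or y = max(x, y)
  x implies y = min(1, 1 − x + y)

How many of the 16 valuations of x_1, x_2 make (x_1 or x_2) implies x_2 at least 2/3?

x_1 = 0, x_2 = 0 ↦ 1  ≥
x_1 = 0, x_2 = 1/3 ↦ 1  ≥
x_1 = 0, x_2 = 2/3 ↦ 1  ≥
x_1 = 0, x_2 = 1 ↦ 1  ≥
x_1 = 1/3, x_2 = 0 ↦ 2/3  ≥
x_1 = 1/3, x_2 = 1/3 ↦ 1  ≥
x_1 = 1/3, x_2 = 2/3 ↦ 1  ≥
x_1 = 1/3, x_2 = 1 ↦ 1  ≥
x_1 = 2/3, x_2 = 0 ↦ 1/3  <
x_1 = 2/3, x_2 = 1/3 ↦ 2/3  ≥
x_1 = 2/3, x_2 = 2/3 ↦ 1  ≥
x_1 = 2/3, x_2 = 1 ↦ 1  ≥
x_1 = 1, x_2 = 0 ↦ 0  <
x_1 = 1, x_2 = 1/3 ↦ 1/3  <
x_1 = 1, x_2 = 2/3 ↦ 2/3  ≥
x_1 = 1, x_2 = 1 ↦ 1  ≥
So 13 of the 16 assignments meet the threshold.

13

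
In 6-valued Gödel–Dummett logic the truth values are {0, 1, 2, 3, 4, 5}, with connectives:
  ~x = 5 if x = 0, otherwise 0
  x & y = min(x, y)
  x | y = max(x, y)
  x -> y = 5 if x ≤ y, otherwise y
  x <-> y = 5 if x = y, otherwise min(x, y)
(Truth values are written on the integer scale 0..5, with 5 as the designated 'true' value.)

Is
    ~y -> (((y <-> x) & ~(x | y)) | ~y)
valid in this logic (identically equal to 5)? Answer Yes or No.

Yes

At x = 5, y = 3, for instance:
~y = ~3 = 0
y <-> x = 3 <-> 5 = 3
x | y = 5 | 3 = 5
~(x | y) = ~5 = 0
(y <-> x) & ~(x | y) = 3 & 0 = 0
((y <-> x) & ~(x | y)) | ~y = 0 | 0 = 0
~y -> (((y <-> x) & ~(x | y)) | ~y) = 0 -> 0 = 5
and checking the remaining 35 assignments likewise gives ≥ 5 in every case.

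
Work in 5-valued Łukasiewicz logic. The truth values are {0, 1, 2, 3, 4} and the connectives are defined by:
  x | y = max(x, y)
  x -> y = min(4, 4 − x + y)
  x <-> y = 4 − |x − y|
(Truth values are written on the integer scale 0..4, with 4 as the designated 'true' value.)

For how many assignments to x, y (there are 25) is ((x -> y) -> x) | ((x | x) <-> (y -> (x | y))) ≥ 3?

12

value 4: 9 assignments (counts)
value 3: 3 assignments (counts)
value 2: 4 assignments
value 1: 4 assignments
value 0: 5 assignments
So 12 of the 25 assignments meet the threshold.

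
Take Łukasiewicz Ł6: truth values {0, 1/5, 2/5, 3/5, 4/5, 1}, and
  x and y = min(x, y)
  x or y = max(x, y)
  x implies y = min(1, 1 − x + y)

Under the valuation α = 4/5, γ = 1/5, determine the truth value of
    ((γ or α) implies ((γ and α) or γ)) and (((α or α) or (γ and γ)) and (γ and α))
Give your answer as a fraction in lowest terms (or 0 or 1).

1/5

γ or α = 1/5 or 4/5 = 4/5
γ and α = 1/5 and 4/5 = 1/5
(γ and α) or γ = 1/5 or 1/5 = 1/5
(γ or α) implies ((γ and α) or γ) = 4/5 implies 1/5 = 2/5
α or α = 4/5 or 4/5 = 4/5
γ and γ = 1/5 and 1/5 = 1/5
(α or α) or (γ and γ) = 4/5 or 1/5 = 4/5
γ and α = 1/5 and 4/5 = 1/5
((α or α) or (γ and γ)) and (γ and α) = 4/5 and 1/5 = 1/5
((γ or α) implies ((γ and α) or γ)) and (((α or α) or (γ and γ)) and (γ and α)) = 2/5 and 1/5 = 1/5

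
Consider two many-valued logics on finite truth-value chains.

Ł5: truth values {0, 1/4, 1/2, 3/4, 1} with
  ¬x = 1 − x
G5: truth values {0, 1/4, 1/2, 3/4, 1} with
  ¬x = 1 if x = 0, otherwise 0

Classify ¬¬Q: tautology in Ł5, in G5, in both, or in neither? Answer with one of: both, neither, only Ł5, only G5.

neither

In Ł5: at Q = 0 the value is 0 — not a tautology.
In G5: at Q = 0 the value is 0 — not a tautology.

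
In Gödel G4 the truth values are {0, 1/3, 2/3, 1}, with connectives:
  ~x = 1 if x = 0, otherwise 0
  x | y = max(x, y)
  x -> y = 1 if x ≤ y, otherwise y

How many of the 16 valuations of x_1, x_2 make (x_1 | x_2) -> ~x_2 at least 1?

4

x_1 = 0, x_2 = 0 ↦ 1  ≥
x_1 = 0, x_2 = 1/3 ↦ 0  <
x_1 = 0, x_2 = 2/3 ↦ 0  <
x_1 = 0, x_2 = 1 ↦ 0  <
x_1 = 1/3, x_2 = 0 ↦ 1  ≥
x_1 = 1/3, x_2 = 1/3 ↦ 0  <
x_1 = 1/3, x_2 = 2/3 ↦ 0  <
x_1 = 1/3, x_2 = 1 ↦ 0  <
x_1 = 2/3, x_2 = 0 ↦ 1  ≥
x_1 = 2/3, x_2 = 1/3 ↦ 0  <
x_1 = 2/3, x_2 = 2/3 ↦ 0  <
x_1 = 2/3, x_2 = 1 ↦ 0  <
x_1 = 1, x_2 = 0 ↦ 1  ≥
x_1 = 1, x_2 = 1/3 ↦ 0  <
x_1 = 1, x_2 = 2/3 ↦ 0  <
x_1 = 1, x_2 = 1 ↦ 0  <
So 4 of the 16 assignments meet the threshold.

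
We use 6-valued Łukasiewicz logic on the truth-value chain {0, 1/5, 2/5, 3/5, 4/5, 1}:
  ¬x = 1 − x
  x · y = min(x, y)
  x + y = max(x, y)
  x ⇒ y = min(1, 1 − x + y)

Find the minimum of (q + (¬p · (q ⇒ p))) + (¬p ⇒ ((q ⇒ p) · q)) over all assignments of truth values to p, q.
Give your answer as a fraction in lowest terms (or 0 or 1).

3/5

Take p = 0, q = 2/5:
¬p = ¬0 = 1
q ⇒ p = 2/5 ⇒ 0 = 3/5
¬p · (q ⇒ p) = 1 · 3/5 = 3/5
q + (¬p · (q ⇒ p)) = 2/5 + 3/5 = 3/5
¬p = ¬0 = 1
q ⇒ p = 2/5 ⇒ 0 = 3/5
(q ⇒ p) · q = 3/5 · 2/5 = 2/5
¬p ⇒ ((q ⇒ p) · q) = 1 ⇒ 2/5 = 2/5
(q + (¬p · (q ⇒ p))) + (¬p ⇒ ((q ⇒ p) · q)) = 3/5 + 2/5 = 3/5
No assignment yields a value below 3/5, so this is the minimum.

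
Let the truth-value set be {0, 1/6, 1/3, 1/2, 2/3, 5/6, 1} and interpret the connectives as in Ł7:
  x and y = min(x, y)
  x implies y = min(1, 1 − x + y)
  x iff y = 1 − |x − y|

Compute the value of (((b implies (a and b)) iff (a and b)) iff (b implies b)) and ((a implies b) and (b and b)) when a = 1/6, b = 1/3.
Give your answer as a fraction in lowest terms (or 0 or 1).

1/3

a and b = 1/6 and 1/3 = 1/6
b implies (a and b) = 1/3 implies 1/6 = 5/6
a and b = 1/6 and 1/3 = 1/6
(b implies (a and b)) iff (a and b) = 5/6 iff 1/6 = 1/3
b implies b = 1/3 implies 1/3 = 1
((b implies (a and b)) iff (a and b)) iff (b implies b) = 1/3 iff 1 = 1/3
a implies b = 1/6 implies 1/3 = 1
b and b = 1/3 and 1/3 = 1/3
(a implies b) and (b and b) = 1 and 1/3 = 1/3
(((b implies (a and b)) iff (a and b)) iff (b implies b)) and ((a implies b) and (b and b)) = 1/3 and 1/3 = 1/3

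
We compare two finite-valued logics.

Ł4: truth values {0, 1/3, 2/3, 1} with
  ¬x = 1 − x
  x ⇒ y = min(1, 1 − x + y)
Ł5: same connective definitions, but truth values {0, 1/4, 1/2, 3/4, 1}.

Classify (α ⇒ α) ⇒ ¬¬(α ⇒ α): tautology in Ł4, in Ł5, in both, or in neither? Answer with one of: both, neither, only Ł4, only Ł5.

In Ł4: every assignment gives 1 — tautology.
In Ł5: every assignment gives 1 — tautology.

both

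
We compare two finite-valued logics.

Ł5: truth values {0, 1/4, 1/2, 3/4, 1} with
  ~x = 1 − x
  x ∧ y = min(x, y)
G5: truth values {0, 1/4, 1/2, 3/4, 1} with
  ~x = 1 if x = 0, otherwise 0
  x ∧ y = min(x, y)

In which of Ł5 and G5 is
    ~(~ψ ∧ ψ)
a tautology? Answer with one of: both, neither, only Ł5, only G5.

only G5

In Ł5: at ψ = 1/4 the value is 3/4 — not a tautology.
In G5: every assignment gives 1 — tautology.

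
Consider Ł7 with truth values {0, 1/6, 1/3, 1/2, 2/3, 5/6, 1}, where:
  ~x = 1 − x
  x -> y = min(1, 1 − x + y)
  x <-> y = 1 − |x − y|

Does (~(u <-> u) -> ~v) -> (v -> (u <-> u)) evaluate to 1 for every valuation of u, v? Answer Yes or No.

At u = 1, v = 2/3, for instance:
u <-> u = 1 <-> 1 = 1
~(u <-> u) = ~1 = 0
~v = ~2/3 = 1/3
~(u <-> u) -> ~v = 0 -> 1/3 = 1
v -> (u <-> u) = 2/3 -> 1 = 1
(~(u <-> u) -> ~v) -> (v -> (u <-> u)) = 1 -> 1 = 1
and checking the remaining 48 assignments likewise gives ≥ 1 in every case.

Yes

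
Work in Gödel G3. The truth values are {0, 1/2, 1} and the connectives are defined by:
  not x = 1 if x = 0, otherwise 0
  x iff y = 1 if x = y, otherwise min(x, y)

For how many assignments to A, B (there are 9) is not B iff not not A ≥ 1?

A = 0, B = 0 ↦ 0  <
A = 0, B = 1/2 ↦ 1  ≥
A = 0, B = 1 ↦ 1  ≥
A = 1/2, B = 0 ↦ 1  ≥
A = 1/2, B = 1/2 ↦ 0  <
A = 1/2, B = 1 ↦ 0  <
A = 1, B = 0 ↦ 1  ≥
A = 1, B = 1/2 ↦ 0  <
A = 1, B = 1 ↦ 0  <
So 4 of the 9 assignments meet the threshold.

4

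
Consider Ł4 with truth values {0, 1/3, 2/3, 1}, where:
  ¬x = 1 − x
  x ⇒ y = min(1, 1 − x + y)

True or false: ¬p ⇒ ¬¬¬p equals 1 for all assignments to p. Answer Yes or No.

Yes

p = 0 ↦ 1
p = 1/3 ↦ 1
p = 2/3 ↦ 1
p = 1 ↦ 1
Every assignment gives a value ≥ 1.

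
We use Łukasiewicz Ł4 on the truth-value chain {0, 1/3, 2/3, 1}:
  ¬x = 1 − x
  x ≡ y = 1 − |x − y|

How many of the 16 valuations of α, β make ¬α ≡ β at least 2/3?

α = 0, β = 0 ↦ 0  <
α = 0, β = 1/3 ↦ 1/3  <
α = 0, β = 2/3 ↦ 2/3  ≥
α = 0, β = 1 ↦ 1  ≥
α = 1/3, β = 0 ↦ 1/3  <
α = 1/3, β = 1/3 ↦ 2/3  ≥
α = 1/3, β = 2/3 ↦ 1  ≥
α = 1/3, β = 1 ↦ 2/3  ≥
α = 2/3, β = 0 ↦ 2/3  ≥
α = 2/3, β = 1/3 ↦ 1  ≥
α = 2/3, β = 2/3 ↦ 2/3  ≥
α = 2/3, β = 1 ↦ 1/3  <
α = 1, β = 0 ↦ 1  ≥
α = 1, β = 1/3 ↦ 2/3  ≥
α = 1, β = 2/3 ↦ 1/3  <
α = 1, β = 1 ↦ 0  <
So 10 of the 16 assignments meet the threshold.

10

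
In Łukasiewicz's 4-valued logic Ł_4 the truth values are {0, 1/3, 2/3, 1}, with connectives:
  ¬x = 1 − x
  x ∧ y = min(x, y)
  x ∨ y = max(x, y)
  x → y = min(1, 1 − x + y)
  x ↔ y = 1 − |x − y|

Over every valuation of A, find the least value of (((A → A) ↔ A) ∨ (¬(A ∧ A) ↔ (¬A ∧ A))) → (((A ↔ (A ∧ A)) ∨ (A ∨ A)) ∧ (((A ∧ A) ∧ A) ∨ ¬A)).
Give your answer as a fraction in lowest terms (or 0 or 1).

Take A = 2/3:
A → A = 2/3 → 2/3 = 1
(A → A) ↔ A = 1 ↔ 2/3 = 2/3
A ∧ A = 2/3 ∧ 2/3 = 2/3
¬(A ∧ A) = ¬2/3 = 1/3
¬A = ¬2/3 = 1/3
¬A ∧ A = 1/3 ∧ 2/3 = 1/3
¬(A ∧ A) ↔ (¬A ∧ A) = 1/3 ↔ 1/3 = 1
((A → A) ↔ A) ∨ (¬(A ∧ A) ↔ (¬A ∧ A)) = 2/3 ∨ 1 = 1
A ∧ A = 2/3 ∧ 2/3 = 2/3
A ↔ (A ∧ A) = 2/3 ↔ 2/3 = 1
A ∨ A = 2/3 ∨ 2/3 = 2/3
(A ↔ (A ∧ A)) ∨ (A ∨ A) = 1 ∨ 2/3 = 1
A ∧ A = 2/3 ∧ 2/3 = 2/3
(A ∧ A) ∧ A = 2/3 ∧ 2/3 = 2/3
¬A = ¬2/3 = 1/3
((A ∧ A) ∧ A) ∨ ¬A = 2/3 ∨ 1/3 = 2/3
((A ↔ (A ∧ A)) ∨ (A ∨ A)) ∧ (((A ∧ A) ∧ A) ∨ ¬A) = 1 ∧ 2/3 = 2/3
(((A → A) ↔ A) ∨ (¬(A ∧ A) ↔ (¬A ∧ A))) → (((A ↔ (A ∧ A)) ∨ (A ∨ A)) ∧ (((A ∧ A) ∧ A) ∨ ¬A)) = 1 → 2/3 = 2/3
No assignment yields a value below 2/3, so this is the minimum.

2/3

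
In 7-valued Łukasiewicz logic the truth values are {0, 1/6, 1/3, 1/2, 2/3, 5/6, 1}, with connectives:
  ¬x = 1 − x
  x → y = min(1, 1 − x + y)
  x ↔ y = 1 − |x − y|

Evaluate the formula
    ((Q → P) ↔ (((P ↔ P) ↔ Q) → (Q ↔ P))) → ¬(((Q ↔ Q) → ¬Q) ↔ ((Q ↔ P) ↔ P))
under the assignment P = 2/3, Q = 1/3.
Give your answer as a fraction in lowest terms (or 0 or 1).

Q → P = 1/3 → 2/3 = 1
P ↔ P = 2/3 ↔ 2/3 = 1
(P ↔ P) ↔ Q = 1 ↔ 1/3 = 1/3
Q ↔ P = 1/3 ↔ 2/3 = 2/3
((P ↔ P) ↔ Q) → (Q ↔ P) = 1/3 → 2/3 = 1
(Q → P) ↔ (((P ↔ P) ↔ Q) → (Q ↔ P)) = 1 ↔ 1 = 1
Q ↔ Q = 1/3 ↔ 1/3 = 1
¬Q = ¬1/3 = 2/3
(Q ↔ Q) → ¬Q = 1 → 2/3 = 2/3
Q ↔ P = 1/3 ↔ 2/3 = 2/3
(Q ↔ P) ↔ P = 2/3 ↔ 2/3 = 1
((Q ↔ Q) → ¬Q) ↔ ((Q ↔ P) ↔ P) = 2/3 ↔ 1 = 2/3
¬(((Q ↔ Q) → ¬Q) ↔ ((Q ↔ P) ↔ P)) = ¬2/3 = 1/3
((Q → P) ↔ (((P ↔ P) ↔ Q) → (Q ↔ P))) → ¬(((Q ↔ Q) → ¬Q) ↔ ((Q ↔ P) ↔ P)) = 1 → 1/3 = 1/3

1/3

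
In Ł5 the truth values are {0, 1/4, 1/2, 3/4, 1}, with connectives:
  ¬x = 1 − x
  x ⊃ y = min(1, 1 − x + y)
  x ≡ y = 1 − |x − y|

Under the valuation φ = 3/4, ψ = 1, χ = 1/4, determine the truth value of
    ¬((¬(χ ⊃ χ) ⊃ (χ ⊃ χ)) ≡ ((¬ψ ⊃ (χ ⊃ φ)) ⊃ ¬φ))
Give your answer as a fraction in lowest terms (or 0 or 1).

3/4

χ ⊃ χ = 1/4 ⊃ 1/4 = 1
¬(χ ⊃ χ) = ¬1 = 0
χ ⊃ χ = 1/4 ⊃ 1/4 = 1
¬(χ ⊃ χ) ⊃ (χ ⊃ χ) = 0 ⊃ 1 = 1
¬ψ = ¬1 = 0
χ ⊃ φ = 1/4 ⊃ 3/4 = 1
¬ψ ⊃ (χ ⊃ φ) = 0 ⊃ 1 = 1
¬φ = ¬3/4 = 1/4
(¬ψ ⊃ (χ ⊃ φ)) ⊃ ¬φ = 1 ⊃ 1/4 = 1/4
(¬(χ ⊃ χ) ⊃ (χ ⊃ χ)) ≡ ((¬ψ ⊃ (χ ⊃ φ)) ⊃ ¬φ) = 1 ≡ 1/4 = 1/4
¬((¬(χ ⊃ χ) ⊃ (χ ⊃ χ)) ≡ ((¬ψ ⊃ (χ ⊃ φ)) ⊃ ¬φ)) = ¬1/4 = 3/4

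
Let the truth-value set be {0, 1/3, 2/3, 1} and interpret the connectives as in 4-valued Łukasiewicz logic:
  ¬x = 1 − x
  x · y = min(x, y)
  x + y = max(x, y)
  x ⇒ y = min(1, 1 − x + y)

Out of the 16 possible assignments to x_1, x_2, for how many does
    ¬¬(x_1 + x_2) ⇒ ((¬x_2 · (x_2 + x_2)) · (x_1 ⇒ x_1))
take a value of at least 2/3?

8

x_1 = 0, x_2 = 0 ↦ 1  ≥
x_1 = 0, x_2 = 1/3 ↦ 1  ≥
x_1 = 0, x_2 = 2/3 ↦ 2/3  ≥
x_1 = 0, x_2 = 1 ↦ 0  <
x_1 = 1/3, x_2 = 0 ↦ 2/3  ≥
x_1 = 1/3, x_2 = 1/3 ↦ 1  ≥
x_1 = 1/3, x_2 = 2/3 ↦ 2/3  ≥
x_1 = 1/3, x_2 = 1 ↦ 0  <
x_1 = 2/3, x_2 = 0 ↦ 1/3  <
x_1 = 2/3, x_2 = 1/3 ↦ 2/3  ≥
x_1 = 2/3, x_2 = 2/3 ↦ 2/3  ≥
x_1 = 2/3, x_2 = 1 ↦ 0  <
x_1 = 1, x_2 = 0 ↦ 0  <
x_1 = 1, x_2 = 1/3 ↦ 1/3  <
x_1 = 1, x_2 = 2/3 ↦ 1/3  <
x_1 = 1, x_2 = 1 ↦ 0  <
So 8 of the 16 assignments meet the threshold.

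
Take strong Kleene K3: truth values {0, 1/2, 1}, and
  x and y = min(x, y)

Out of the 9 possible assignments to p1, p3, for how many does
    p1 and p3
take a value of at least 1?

p1 = 0, p3 = 0 ↦ 0  <
p1 = 0, p3 = 1/2 ↦ 0  <
p1 = 0, p3 = 1 ↦ 0  <
p1 = 1/2, p3 = 0 ↦ 0  <
p1 = 1/2, p3 = 1/2 ↦ 1/2  <
p1 = 1/2, p3 = 1 ↦ 1/2  <
p1 = 1, p3 = 0 ↦ 0  <
p1 = 1, p3 = 1/2 ↦ 1/2  <
p1 = 1, p3 = 1 ↦ 1  ≥
So 1 of the 9 assignments meets the threshold.

1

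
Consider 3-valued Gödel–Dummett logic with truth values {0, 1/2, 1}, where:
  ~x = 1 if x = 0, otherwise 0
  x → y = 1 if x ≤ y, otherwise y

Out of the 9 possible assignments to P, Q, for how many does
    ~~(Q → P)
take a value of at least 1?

7

P = 0, Q = 0 ↦ 1  ≥
P = 0, Q = 1/2 ↦ 0  <
P = 0, Q = 1 ↦ 0  <
P = 1/2, Q = 0 ↦ 1  ≥
P = 1/2, Q = 1/2 ↦ 1  ≥
P = 1/2, Q = 1 ↦ 1  ≥
P = 1, Q = 0 ↦ 1  ≥
P = 1, Q = 1/2 ↦ 1  ≥
P = 1, Q = 1 ↦ 1  ≥
So 7 of the 9 assignments meet the threshold.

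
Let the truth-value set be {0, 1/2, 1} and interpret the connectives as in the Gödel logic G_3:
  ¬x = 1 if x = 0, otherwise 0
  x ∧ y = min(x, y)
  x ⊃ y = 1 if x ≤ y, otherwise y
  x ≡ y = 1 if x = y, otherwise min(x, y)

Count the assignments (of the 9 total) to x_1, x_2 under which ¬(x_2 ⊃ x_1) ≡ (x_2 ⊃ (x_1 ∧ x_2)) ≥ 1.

x_1 = 0, x_2 = 0 ↦ 0  <
x_1 = 0, x_2 = 1/2 ↦ 0  <
x_1 = 0, x_2 = 1 ↦ 0  <
x_1 = 1/2, x_2 = 0 ↦ 0  <
x_1 = 1/2, x_2 = 1/2 ↦ 0  <
x_1 = 1/2, x_2 = 1 ↦ 0  <
x_1 = 1, x_2 = 0 ↦ 0  <
x_1 = 1, x_2 = 1/2 ↦ 0  <
x_1 = 1, x_2 = 1 ↦ 0  <
So 0 of the 9 assignments meet the threshold.

0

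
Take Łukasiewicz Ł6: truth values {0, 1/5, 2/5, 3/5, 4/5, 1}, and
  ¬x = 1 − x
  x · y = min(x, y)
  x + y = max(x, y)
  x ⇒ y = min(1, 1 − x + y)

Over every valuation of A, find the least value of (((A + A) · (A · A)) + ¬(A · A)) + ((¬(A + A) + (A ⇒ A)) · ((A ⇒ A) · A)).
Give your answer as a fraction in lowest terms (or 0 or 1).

3/5

Take A = 2/5:
A + A = 2/5 + 2/5 = 2/5
A · A = 2/5 · 2/5 = 2/5
(A + A) · (A · A) = 2/5 · 2/5 = 2/5
A · A = 2/5 · 2/5 = 2/5
¬(A · A) = ¬2/5 = 3/5
((A + A) · (A · A)) + ¬(A · A) = 2/5 + 3/5 = 3/5
A + A = 2/5 + 2/5 = 2/5
¬(A + A) = ¬2/5 = 3/5
A ⇒ A = 2/5 ⇒ 2/5 = 1
¬(A + A) + (A ⇒ A) = 3/5 + 1 = 1
A ⇒ A = 2/5 ⇒ 2/5 = 1
(A ⇒ A) · A = 1 · 2/5 = 2/5
(¬(A + A) + (A ⇒ A)) · ((A ⇒ A) · A) = 1 · 2/5 = 2/5
(((A + A) · (A · A)) + ¬(A · A)) + ((¬(A + A) + (A ⇒ A)) · ((A ⇒ A) · A)) = 3/5 + 2/5 = 3/5
No assignment yields a value below 3/5, so this is the minimum.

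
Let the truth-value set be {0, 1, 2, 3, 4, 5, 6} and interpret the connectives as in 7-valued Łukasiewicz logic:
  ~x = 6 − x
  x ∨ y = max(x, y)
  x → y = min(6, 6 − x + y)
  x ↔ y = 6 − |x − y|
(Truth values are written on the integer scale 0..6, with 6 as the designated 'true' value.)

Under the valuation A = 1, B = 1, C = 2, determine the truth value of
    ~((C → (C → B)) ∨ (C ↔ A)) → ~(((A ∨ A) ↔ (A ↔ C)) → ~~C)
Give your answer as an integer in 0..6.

6

C → B = 2 → 1 = 5
C → (C → B) = 2 → 5 = 6
C ↔ A = 2 ↔ 1 = 5
(C → (C → B)) ∨ (C ↔ A) = 6 ∨ 5 = 6
~((C → (C → B)) ∨ (C ↔ A)) = ~6 = 0
A ∨ A = 1 ∨ 1 = 1
A ↔ C = 1 ↔ 2 = 5
(A ∨ A) ↔ (A ↔ C) = 1 ↔ 5 = 2
~C = ~2 = 4
~~C = ~4 = 2
((A ∨ A) ↔ (A ↔ C)) → ~~C = 2 → 2 = 6
~(((A ∨ A) ↔ (A ↔ C)) → ~~C) = ~6 = 0
~((C → (C → B)) ∨ (C ↔ A)) → ~(((A ∨ A) ↔ (A ↔ C)) → ~~C) = 0 → 0 = 6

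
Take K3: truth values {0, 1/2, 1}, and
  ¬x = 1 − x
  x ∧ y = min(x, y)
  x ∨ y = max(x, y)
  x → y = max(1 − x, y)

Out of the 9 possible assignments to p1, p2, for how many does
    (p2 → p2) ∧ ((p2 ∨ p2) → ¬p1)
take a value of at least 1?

4

p1 = 0, p2 = 0 ↦ 1  ≥
p1 = 0, p2 = 1/2 ↦ 1/2  <
p1 = 0, p2 = 1 ↦ 1  ≥
p1 = 1/2, p2 = 0 ↦ 1  ≥
p1 = 1/2, p2 = 1/2 ↦ 1/2  <
p1 = 1/2, p2 = 1 ↦ 1/2  <
p1 = 1, p2 = 0 ↦ 1  ≥
p1 = 1, p2 = 1/2 ↦ 1/2  <
p1 = 1, p2 = 1 ↦ 0  <
So 4 of the 9 assignments meet the threshold.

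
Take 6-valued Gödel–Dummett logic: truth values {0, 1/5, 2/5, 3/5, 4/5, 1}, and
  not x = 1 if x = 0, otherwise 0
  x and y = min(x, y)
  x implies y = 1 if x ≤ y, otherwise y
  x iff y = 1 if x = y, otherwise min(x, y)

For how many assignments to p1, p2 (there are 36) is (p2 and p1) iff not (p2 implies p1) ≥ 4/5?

6

value 1: 6 assignments (counts)
value 0: 30 assignments
So 6 of the 36 assignments meet the threshold.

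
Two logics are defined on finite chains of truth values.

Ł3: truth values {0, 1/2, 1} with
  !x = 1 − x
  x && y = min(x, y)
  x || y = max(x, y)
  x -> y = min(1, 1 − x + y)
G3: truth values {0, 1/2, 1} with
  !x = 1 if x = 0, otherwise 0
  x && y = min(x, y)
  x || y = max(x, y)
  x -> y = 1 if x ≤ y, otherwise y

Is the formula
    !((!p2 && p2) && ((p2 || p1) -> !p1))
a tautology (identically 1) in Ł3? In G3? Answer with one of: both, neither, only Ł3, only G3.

only G3

In Ł3: at p1 = 0, p2 = 1/2 the value is 1/2 — not a tautology.
In G3: every assignment gives 1 — tautology.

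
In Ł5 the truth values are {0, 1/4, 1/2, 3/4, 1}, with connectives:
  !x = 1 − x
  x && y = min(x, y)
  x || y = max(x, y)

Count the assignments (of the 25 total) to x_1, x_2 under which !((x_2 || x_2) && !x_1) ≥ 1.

value 1: 9 assignments (counts)
value 3/4: 7 assignments
value 1/2: 5 assignments
value 1/4: 3 assignments
value 0: 1 assignment
So 9 of the 25 assignments meet the threshold.

9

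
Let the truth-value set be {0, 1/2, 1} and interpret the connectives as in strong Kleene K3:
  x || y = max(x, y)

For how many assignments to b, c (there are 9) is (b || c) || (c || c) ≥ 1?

b = 0, c = 0 ↦ 0  <
b = 0, c = 1/2 ↦ 1/2  <
b = 0, c = 1 ↦ 1  ≥
b = 1/2, c = 0 ↦ 1/2  <
b = 1/2, c = 1/2 ↦ 1/2  <
b = 1/2, c = 1 ↦ 1  ≥
b = 1, c = 0 ↦ 1  ≥
b = 1, c = 1/2 ↦ 1  ≥
b = 1, c = 1 ↦ 1  ≥
So 5 of the 9 assignments meet the threshold.

5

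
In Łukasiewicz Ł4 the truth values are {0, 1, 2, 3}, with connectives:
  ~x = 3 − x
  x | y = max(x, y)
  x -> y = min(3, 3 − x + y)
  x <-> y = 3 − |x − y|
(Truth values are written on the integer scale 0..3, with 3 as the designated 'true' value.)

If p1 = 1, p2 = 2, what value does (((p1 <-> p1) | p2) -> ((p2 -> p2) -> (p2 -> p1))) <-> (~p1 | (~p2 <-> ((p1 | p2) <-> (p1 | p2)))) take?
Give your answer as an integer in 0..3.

p1 <-> p1 = 1 <-> 1 = 3
(p1 <-> p1) | p2 = 3 | 2 = 3
p2 -> p2 = 2 -> 2 = 3
p2 -> p1 = 2 -> 1 = 2
(p2 -> p2) -> (p2 -> p1) = 3 -> 2 = 2
((p1 <-> p1) | p2) -> ((p2 -> p2) -> (p2 -> p1)) = 3 -> 2 = 2
~p1 = ~1 = 2
~p2 = ~2 = 1
p1 | p2 = 1 | 2 = 2
p1 | p2 = 1 | 2 = 2
(p1 | p2) <-> (p1 | p2) = 2 <-> 2 = 3
~p2 <-> ((p1 | p2) <-> (p1 | p2)) = 1 <-> 3 = 1
~p1 | (~p2 <-> ((p1 | p2) <-> (p1 | p2))) = 2 | 1 = 2
(((p1 <-> p1) | p2) -> ((p2 -> p2) -> (p2 -> p1))) <-> (~p1 | (~p2 <-> ((p1 | p2) <-> (p1 | p2)))) = 2 <-> 2 = 3

3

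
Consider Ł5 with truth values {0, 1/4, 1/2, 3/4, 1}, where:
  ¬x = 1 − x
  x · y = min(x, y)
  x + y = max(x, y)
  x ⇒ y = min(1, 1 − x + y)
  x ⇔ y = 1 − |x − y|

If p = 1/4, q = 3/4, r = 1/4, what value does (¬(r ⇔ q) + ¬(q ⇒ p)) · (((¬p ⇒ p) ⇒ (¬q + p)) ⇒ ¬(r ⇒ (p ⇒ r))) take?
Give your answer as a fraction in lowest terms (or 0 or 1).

r ⇔ q = 1/4 ⇔ 3/4 = 1/2
¬(r ⇔ q) = ¬1/2 = 1/2
q ⇒ p = 3/4 ⇒ 1/4 = 1/2
¬(q ⇒ p) = ¬1/2 = 1/2
¬(r ⇔ q) + ¬(q ⇒ p) = 1/2 + 1/2 = 1/2
¬p = ¬1/4 = 3/4
¬p ⇒ p = 3/4 ⇒ 1/4 = 1/2
¬q = ¬3/4 = 1/4
¬q + p = 1/4 + 1/4 = 1/4
(¬p ⇒ p) ⇒ (¬q + p) = 1/2 ⇒ 1/4 = 3/4
p ⇒ r = 1/4 ⇒ 1/4 = 1
r ⇒ (p ⇒ r) = 1/4 ⇒ 1 = 1
¬(r ⇒ (p ⇒ r)) = ¬1 = 0
((¬p ⇒ p) ⇒ (¬q + p)) ⇒ ¬(r ⇒ (p ⇒ r)) = 3/4 ⇒ 0 = 1/4
(¬(r ⇔ q) + ¬(q ⇒ p)) · (((¬p ⇒ p) ⇒ (¬q + p)) ⇒ ¬(r ⇒ (p ⇒ r))) = 1/2 · 1/4 = 1/4

1/4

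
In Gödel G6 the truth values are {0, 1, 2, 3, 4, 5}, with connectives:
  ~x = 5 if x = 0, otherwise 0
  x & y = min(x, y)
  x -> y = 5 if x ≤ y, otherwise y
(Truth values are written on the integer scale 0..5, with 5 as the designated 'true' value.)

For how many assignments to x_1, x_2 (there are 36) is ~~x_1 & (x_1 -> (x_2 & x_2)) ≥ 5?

15

value 5: 15 assignments (counts)
value 4: 1 assignment
value 3: 2 assignments
value 2: 3 assignments
value 1: 4 assignments
value 0: 11 assignments
So 15 of the 36 assignments meet the threshold.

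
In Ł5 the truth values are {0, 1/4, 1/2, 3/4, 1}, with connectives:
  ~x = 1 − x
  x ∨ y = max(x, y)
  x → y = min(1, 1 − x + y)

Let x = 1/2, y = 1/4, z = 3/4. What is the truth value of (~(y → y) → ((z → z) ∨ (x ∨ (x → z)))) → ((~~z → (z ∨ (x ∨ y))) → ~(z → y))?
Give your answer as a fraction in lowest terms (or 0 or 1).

1/2

y → y = 1/4 → 1/4 = 1
~(y → y) = ~1 = 0
z → z = 3/4 → 3/4 = 1
x → z = 1/2 → 3/4 = 1
x ∨ (x → z) = 1/2 ∨ 1 = 1
(z → z) ∨ (x ∨ (x → z)) = 1 ∨ 1 = 1
~(y → y) → ((z → z) ∨ (x ∨ (x → z))) = 0 → 1 = 1
~z = ~3/4 = 1/4
~~z = ~1/4 = 3/4
x ∨ y = 1/2 ∨ 1/4 = 1/2
z ∨ (x ∨ y) = 3/4 ∨ 1/2 = 3/4
~~z → (z ∨ (x ∨ y)) = 3/4 → 3/4 = 1
z → y = 3/4 → 1/4 = 1/2
~(z → y) = ~1/2 = 1/2
(~~z → (z ∨ (x ∨ y))) → ~(z → y) = 1 → 1/2 = 1/2
(~(y → y) → ((z → z) ∨ (x ∨ (x → z)))) → ((~~z → (z ∨ (x ∨ y))) → ~(z → y)) = 1 → 1/2 = 1/2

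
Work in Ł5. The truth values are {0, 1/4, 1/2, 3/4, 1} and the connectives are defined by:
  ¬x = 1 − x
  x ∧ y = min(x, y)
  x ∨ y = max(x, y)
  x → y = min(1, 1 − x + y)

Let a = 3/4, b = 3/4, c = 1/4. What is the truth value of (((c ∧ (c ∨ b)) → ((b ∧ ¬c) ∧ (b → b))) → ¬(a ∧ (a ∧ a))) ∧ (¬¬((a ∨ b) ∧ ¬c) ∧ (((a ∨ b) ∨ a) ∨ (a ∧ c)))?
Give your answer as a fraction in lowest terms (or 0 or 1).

1/4

c ∨ b = 1/4 ∨ 3/4 = 3/4
c ∧ (c ∨ b) = 1/4 ∧ 3/4 = 1/4
¬c = ¬1/4 = 3/4
b ∧ ¬c = 3/4 ∧ 3/4 = 3/4
b → b = 3/4 → 3/4 = 1
(b ∧ ¬c) ∧ (b → b) = 3/4 ∧ 1 = 3/4
(c ∧ (c ∨ b)) → ((b ∧ ¬c) ∧ (b → b)) = 1/4 → 3/4 = 1
a ∧ a = 3/4 ∧ 3/4 = 3/4
a ∧ (a ∧ a) = 3/4 ∧ 3/4 = 3/4
¬(a ∧ (a ∧ a)) = ¬3/4 = 1/4
((c ∧ (c ∨ b)) → ((b ∧ ¬c) ∧ (b → b))) → ¬(a ∧ (a ∧ a)) = 1 → 1/4 = 1/4
a ∨ b = 3/4 ∨ 3/4 = 3/4
¬c = ¬1/4 = 3/4
(a ∨ b) ∧ ¬c = 3/4 ∧ 3/4 = 3/4
¬((a ∨ b) ∧ ¬c) = ¬3/4 = 1/4
¬¬((a ∨ b) ∧ ¬c) = ¬1/4 = 3/4
a ∨ b = 3/4 ∨ 3/4 = 3/4
(a ∨ b) ∨ a = 3/4 ∨ 3/4 = 3/4
a ∧ c = 3/4 ∧ 1/4 = 1/4
((a ∨ b) ∨ a) ∨ (a ∧ c) = 3/4 ∨ 1/4 = 3/4
¬¬((a ∨ b) ∧ ¬c) ∧ (((a ∨ b) ∨ a) ∨ (a ∧ c)) = 3/4 ∧ 3/4 = 3/4
(((c ∧ (c ∨ b)) → ((b ∧ ¬c) ∧ (b → b))) → ¬(a ∧ (a ∧ a))) ∧ (¬¬((a ∨ b) ∧ ¬c) ∧ (((a ∨ b) ∨ a) ∨ (a ∧ c))) = 1/4 ∧ 3/4 = 1/4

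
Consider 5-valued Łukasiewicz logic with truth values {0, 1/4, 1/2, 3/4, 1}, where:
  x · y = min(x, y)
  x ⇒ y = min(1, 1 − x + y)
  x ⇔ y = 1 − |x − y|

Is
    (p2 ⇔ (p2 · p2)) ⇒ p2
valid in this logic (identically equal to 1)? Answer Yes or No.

Counterexample: take p2 = 0.
p2 · p2 = 0 · 0 = 0
p2 ⇔ (p2 · p2) = 0 ⇔ 0 = 1
(p2 ⇔ (p2 · p2)) ⇒ p2 = 1 ⇒ 0 = 0
This gives 0 ≠ 1.

No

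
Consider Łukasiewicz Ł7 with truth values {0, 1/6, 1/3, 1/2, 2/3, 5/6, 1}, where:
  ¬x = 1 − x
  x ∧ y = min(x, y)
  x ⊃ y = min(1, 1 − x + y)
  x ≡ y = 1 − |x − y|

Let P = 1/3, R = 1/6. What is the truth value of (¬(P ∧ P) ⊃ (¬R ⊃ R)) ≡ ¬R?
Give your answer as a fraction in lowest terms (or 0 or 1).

P ∧ P = 1/3 ∧ 1/3 = 1/3
¬(P ∧ P) = ¬1/3 = 2/3
¬R = ¬1/6 = 5/6
¬R ⊃ R = 5/6 ⊃ 1/6 = 1/3
¬(P ∧ P) ⊃ (¬R ⊃ R) = 2/3 ⊃ 1/3 = 2/3
¬R = ¬1/6 = 5/6
(¬(P ∧ P) ⊃ (¬R ⊃ R)) ≡ ¬R = 2/3 ≡ 5/6 = 5/6

5/6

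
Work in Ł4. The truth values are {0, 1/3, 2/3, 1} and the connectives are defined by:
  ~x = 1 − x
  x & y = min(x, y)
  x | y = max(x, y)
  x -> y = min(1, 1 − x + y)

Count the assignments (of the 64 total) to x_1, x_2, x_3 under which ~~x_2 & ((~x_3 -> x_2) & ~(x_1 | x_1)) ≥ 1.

4

value 1: 4 assignments (counts)
value 2/3: 12 assignments
value 1/3: 20 assignments
value 0: 28 assignments
So 4 of the 64 assignments meet the threshold.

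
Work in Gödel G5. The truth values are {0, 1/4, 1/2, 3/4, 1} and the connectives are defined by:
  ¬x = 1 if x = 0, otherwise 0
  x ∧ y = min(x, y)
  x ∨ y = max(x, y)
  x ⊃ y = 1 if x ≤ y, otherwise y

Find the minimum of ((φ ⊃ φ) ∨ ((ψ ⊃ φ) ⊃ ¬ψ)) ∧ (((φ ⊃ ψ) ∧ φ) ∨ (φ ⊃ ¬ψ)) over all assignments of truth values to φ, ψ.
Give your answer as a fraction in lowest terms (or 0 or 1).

1/4

Take φ = 1/4, ψ = 1/4:
φ ⊃ φ = 1/4 ⊃ 1/4 = 1
ψ ⊃ φ = 1/4 ⊃ 1/4 = 1
¬ψ = ¬1/4 = 0
(ψ ⊃ φ) ⊃ ¬ψ = 1 ⊃ 0 = 0
(φ ⊃ φ) ∨ ((ψ ⊃ φ) ⊃ ¬ψ) = 1 ∨ 0 = 1
φ ⊃ ψ = 1/4 ⊃ 1/4 = 1
(φ ⊃ ψ) ∧ φ = 1 ∧ 1/4 = 1/4
¬ψ = ¬1/4 = 0
φ ⊃ ¬ψ = 1/4 ⊃ 0 = 0
((φ ⊃ ψ) ∧ φ) ∨ (φ ⊃ ¬ψ) = 1/4 ∨ 0 = 1/4
((φ ⊃ φ) ∨ ((ψ ⊃ φ) ⊃ ¬ψ)) ∧ (((φ ⊃ ψ) ∧ φ) ∨ (φ ⊃ ¬ψ)) = 1 ∧ 1/4 = 1/4
No assignment yields a value below 1/4, so this is the minimum.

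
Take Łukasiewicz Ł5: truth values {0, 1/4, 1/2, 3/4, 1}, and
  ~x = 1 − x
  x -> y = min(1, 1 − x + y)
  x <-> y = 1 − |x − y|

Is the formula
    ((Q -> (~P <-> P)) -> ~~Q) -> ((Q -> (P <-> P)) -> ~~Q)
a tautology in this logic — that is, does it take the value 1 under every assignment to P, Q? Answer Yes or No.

Counterexample: take P = 0, Q = 1/4.
~P = ~0 = 1
~P <-> P = 1 <-> 0 = 0
Q -> (~P <-> P) = 1/4 -> 0 = 3/4
~Q = ~1/4 = 3/4
~~Q = ~3/4 = 1/4
(Q -> (~P <-> P)) -> ~~Q = 3/4 -> 1/4 = 1/2
P <-> P = 0 <-> 0 = 1
Q -> (P <-> P) = 1/4 -> 1 = 1
~Q = ~1/4 = 3/4
~~Q = ~3/4 = 1/4
(Q -> (P <-> P)) -> ~~Q = 1 -> 1/4 = 1/4
((Q -> (~P <-> P)) -> ~~Q) -> ((Q -> (P <-> P)) -> ~~Q) = 1/2 -> 1/4 = 3/4
This gives 3/4 ≠ 1.

No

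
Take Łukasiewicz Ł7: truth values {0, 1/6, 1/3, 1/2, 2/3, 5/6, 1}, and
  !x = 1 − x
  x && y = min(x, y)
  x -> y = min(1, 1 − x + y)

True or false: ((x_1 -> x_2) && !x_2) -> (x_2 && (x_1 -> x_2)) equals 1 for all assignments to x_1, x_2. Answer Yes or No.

No

Counterexample: take x_1 = 0, x_2 = 0.
x_1 -> x_2 = 0 -> 0 = 1
!x_2 = !0 = 1
(x_1 -> x_2) && !x_2 = 1 && 1 = 1
x_1 -> x_2 = 0 -> 0 = 1
x_2 && (x_1 -> x_2) = 0 && 1 = 0
((x_1 -> x_2) && !x_2) -> (x_2 && (x_1 -> x_2)) = 1 -> 0 = 0
This gives 0 ≠ 1.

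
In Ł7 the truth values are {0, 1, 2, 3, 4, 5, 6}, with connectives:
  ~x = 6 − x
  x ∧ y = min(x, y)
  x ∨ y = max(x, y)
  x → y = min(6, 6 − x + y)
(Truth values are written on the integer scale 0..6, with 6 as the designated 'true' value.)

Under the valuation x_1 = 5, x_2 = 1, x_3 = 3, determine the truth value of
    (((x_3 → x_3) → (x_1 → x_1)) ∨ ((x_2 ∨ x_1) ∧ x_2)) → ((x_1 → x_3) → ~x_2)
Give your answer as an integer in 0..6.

x_3 → x_3 = 3 → 3 = 6
x_1 → x_1 = 5 → 5 = 6
(x_3 → x_3) → (x_1 → x_1) = 6 → 6 = 6
x_2 ∨ x_1 = 1 ∨ 5 = 5
(x_2 ∨ x_1) ∧ x_2 = 5 ∧ 1 = 1
((x_3 → x_3) → (x_1 → x_1)) ∨ ((x_2 ∨ x_1) ∧ x_2) = 6 ∨ 1 = 6
x_1 → x_3 = 5 → 3 = 4
~x_2 = ~1 = 5
(x_1 → x_3) → ~x_2 = 4 → 5 = 6
(((x_3 → x_3) → (x_1 → x_1)) ∨ ((x_2 ∨ x_1) ∧ x_2)) → ((x_1 → x_3) → ~x_2) = 6 → 6 = 6

6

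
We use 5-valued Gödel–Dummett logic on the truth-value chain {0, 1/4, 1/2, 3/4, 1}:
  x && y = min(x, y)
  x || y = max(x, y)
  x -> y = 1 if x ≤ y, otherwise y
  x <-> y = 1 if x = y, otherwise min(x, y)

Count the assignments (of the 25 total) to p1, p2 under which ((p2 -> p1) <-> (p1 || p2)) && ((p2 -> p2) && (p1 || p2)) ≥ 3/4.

value 1: 5 assignments (counts)
value 3/4: 5 assignments (counts)
value 1/2: 5 assignments
value 1/4: 5 assignments
value 0: 5 assignments
So 10 of the 25 assignments meet the threshold.

10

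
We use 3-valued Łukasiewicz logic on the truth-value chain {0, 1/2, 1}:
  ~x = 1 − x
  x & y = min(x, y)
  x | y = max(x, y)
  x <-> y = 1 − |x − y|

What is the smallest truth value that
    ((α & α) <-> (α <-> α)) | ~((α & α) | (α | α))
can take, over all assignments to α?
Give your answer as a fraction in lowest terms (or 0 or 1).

1/2

Take α = 1/2:
α & α = 1/2 & 1/2 = 1/2
α <-> α = 1/2 <-> 1/2 = 1
(α & α) <-> (α <-> α) = 1/2 <-> 1 = 1/2
α & α = 1/2 & 1/2 = 1/2
α | α = 1/2 | 1/2 = 1/2
(α & α) | (α | α) = 1/2 | 1/2 = 1/2
~((α & α) | (α | α)) = ~1/2 = 1/2
((α & α) <-> (α <-> α)) | ~((α & α) | (α | α)) = 1/2 | 1/2 = 1/2
No assignment yields a value below 1/2, so this is the minimum.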